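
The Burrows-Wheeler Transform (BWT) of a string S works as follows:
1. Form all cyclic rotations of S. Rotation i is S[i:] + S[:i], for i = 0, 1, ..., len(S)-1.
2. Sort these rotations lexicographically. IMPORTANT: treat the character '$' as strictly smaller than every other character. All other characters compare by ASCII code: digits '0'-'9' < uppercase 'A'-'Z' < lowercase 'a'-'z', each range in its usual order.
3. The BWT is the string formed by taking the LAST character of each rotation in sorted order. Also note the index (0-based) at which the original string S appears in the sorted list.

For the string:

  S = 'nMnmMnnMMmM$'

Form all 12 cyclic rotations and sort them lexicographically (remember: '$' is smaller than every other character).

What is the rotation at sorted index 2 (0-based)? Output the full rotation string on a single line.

Answer: MMmM$nMnmMnn

Derivation:
All 12 rotations (rotation i = S[i:]+S[:i]):
  rot[0] = nMnmMnnMMmM$
  rot[1] = MnmMnnMMmM$n
  rot[2] = nmMnnMMmM$nM
  rot[3] = mMnnMMmM$nMn
  rot[4] = MnnMMmM$nMnm
  rot[5] = nnMMmM$nMnmM
  rot[6] = nMMmM$nMnmMn
  rot[7] = MMmM$nMnmMnn
  rot[8] = MmM$nMnmMnnM
  rot[9] = mM$nMnmMnnMM
  rot[10] = M$nMnmMnnMMm
  rot[11] = $nMnmMnnMMmM
Sorted (with $ < everything):
  sorted[0] = $nMnmMnnMMmM
  sorted[1] = M$nMnmMnnMMm
  sorted[2] = MMmM$nMnmMnn
  sorted[3] = MmM$nMnmMnnM
  sorted[4] = MnmMnnMMmM$n
  sorted[5] = MnnMMmM$nMnm
  sorted[6] = mM$nMnmMnnMM
  sorted[7] = mMnnMMmM$nMn
  sorted[8] = nMMmM$nMnmMn
  sorted[9] = nMnmMnnMMmM$
  sorted[10] = nmMnnMMmM$nM
  sorted[11] = nnMMmM$nMnmM
sorted[2] = MMmM$nMnmMnn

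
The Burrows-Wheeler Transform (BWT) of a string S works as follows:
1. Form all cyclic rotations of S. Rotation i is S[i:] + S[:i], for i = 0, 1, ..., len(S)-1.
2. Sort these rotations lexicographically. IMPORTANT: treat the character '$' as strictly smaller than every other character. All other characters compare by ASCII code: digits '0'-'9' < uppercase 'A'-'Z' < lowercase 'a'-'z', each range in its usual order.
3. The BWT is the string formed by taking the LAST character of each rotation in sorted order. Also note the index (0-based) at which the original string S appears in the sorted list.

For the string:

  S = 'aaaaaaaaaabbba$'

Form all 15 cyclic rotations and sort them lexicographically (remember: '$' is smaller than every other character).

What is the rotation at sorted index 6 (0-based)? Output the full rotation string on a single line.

All 15 rotations (rotation i = S[i:]+S[:i]):
  rot[0] = aaaaaaaaaabbba$
  rot[1] = aaaaaaaaabbba$a
  rot[2] = aaaaaaaabbba$aa
  rot[3] = aaaaaaabbba$aaa
  rot[4] = aaaaaabbba$aaaa
  rot[5] = aaaaabbba$aaaaa
  rot[6] = aaaabbba$aaaaaa
  rot[7] = aaabbba$aaaaaaa
  rot[8] = aabbba$aaaaaaaa
  rot[9] = abbba$aaaaaaaaa
  rot[10] = bbba$aaaaaaaaaa
  rot[11] = bba$aaaaaaaaaab
  rot[12] = ba$aaaaaaaaaabb
  rot[13] = a$aaaaaaaaaabbb
  rot[14] = $aaaaaaaaaabbba
Sorted (with $ < everything):
  sorted[0] = $aaaaaaaaaabbba
  sorted[1] = a$aaaaaaaaaabbb
  sorted[2] = aaaaaaaaaabbba$
  sorted[3] = aaaaaaaaabbba$a
  sorted[4] = aaaaaaaabbba$aa
  sorted[5] = aaaaaaabbba$aaa
  sorted[6] = aaaaaabbba$aaaa
  sorted[7] = aaaaabbba$aaaaa
  sorted[8] = aaaabbba$aaaaaa
  sorted[9] = aaabbba$aaaaaaa
  sorted[10] = aabbba$aaaaaaaa
  sorted[11] = abbba$aaaaaaaaa
  sorted[12] = ba$aaaaaaaaaabb
  sorted[13] = bba$aaaaaaaaaab
  sorted[14] = bbba$aaaaaaaaaa
sorted[6] = aaaaaabbba$aaaa

Answer: aaaaaabbba$aaaa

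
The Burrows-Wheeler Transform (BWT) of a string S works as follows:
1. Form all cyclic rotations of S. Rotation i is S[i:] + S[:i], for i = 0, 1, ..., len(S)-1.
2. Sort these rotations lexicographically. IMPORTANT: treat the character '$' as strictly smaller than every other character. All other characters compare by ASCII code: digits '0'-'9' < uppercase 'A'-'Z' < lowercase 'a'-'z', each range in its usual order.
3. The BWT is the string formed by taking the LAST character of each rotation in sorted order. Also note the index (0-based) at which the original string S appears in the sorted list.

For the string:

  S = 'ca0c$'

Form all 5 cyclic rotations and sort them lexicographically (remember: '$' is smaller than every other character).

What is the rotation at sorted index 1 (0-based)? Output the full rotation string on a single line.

All 5 rotations (rotation i = S[i:]+S[:i]):
  rot[0] = ca0c$
  rot[1] = a0c$c
  rot[2] = 0c$ca
  rot[3] = c$ca0
  rot[4] = $ca0c
Sorted (with $ < everything):
  sorted[0] = $ca0c
  sorted[1] = 0c$ca
  sorted[2] = a0c$c
  sorted[3] = c$ca0
  sorted[4] = ca0c$
sorted[1] = 0c$ca

Answer: 0c$ca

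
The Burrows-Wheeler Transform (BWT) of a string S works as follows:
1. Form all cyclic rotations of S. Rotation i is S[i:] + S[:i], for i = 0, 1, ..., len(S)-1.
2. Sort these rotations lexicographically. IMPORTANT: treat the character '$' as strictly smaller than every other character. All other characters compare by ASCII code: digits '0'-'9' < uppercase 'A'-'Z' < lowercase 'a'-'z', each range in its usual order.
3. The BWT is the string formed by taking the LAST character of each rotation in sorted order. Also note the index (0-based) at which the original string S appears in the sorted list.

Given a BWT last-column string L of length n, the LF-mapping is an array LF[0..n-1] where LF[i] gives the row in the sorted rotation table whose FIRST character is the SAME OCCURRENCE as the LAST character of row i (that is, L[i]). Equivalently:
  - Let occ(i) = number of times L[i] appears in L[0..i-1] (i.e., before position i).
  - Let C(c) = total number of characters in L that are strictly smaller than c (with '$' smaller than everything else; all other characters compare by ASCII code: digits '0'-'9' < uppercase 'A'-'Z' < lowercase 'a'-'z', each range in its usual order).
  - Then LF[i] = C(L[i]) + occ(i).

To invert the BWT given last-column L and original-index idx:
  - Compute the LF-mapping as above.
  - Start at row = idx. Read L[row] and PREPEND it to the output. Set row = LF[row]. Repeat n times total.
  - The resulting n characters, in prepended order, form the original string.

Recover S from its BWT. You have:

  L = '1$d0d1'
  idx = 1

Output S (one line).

LF mapping: 2 0 4 1 5 3
Walk LF starting at row 1, prepending L[row]:
  step 1: row=1, L[1]='$', prepend. Next row=LF[1]=0
  step 2: row=0, L[0]='1', prepend. Next row=LF[0]=2
  step 3: row=2, L[2]='d', prepend. Next row=LF[2]=4
  step 4: row=4, L[4]='d', prepend. Next row=LF[4]=5
  step 5: row=5, L[5]='1', prepend. Next row=LF[5]=3
  step 6: row=3, L[3]='0', prepend. Next row=LF[3]=1
Reversed output: 01dd1$

Answer: 01dd1$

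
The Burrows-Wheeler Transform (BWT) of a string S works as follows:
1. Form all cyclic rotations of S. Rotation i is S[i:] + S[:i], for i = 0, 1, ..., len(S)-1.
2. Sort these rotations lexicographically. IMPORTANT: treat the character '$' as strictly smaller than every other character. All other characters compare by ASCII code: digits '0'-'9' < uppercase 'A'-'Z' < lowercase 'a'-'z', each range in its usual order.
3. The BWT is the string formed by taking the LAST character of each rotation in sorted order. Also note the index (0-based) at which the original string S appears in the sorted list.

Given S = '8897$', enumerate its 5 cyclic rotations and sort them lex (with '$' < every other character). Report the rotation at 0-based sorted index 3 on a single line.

All 5 rotations (rotation i = S[i:]+S[:i]):
  rot[0] = 8897$
  rot[1] = 897$8
  rot[2] = 97$88
  rot[3] = 7$889
  rot[4] = $8897
Sorted (with $ < everything):
  sorted[0] = $8897
  sorted[1] = 7$889
  sorted[2] = 8897$
  sorted[3] = 897$8
  sorted[4] = 97$88
sorted[3] = 897$8

Answer: 897$8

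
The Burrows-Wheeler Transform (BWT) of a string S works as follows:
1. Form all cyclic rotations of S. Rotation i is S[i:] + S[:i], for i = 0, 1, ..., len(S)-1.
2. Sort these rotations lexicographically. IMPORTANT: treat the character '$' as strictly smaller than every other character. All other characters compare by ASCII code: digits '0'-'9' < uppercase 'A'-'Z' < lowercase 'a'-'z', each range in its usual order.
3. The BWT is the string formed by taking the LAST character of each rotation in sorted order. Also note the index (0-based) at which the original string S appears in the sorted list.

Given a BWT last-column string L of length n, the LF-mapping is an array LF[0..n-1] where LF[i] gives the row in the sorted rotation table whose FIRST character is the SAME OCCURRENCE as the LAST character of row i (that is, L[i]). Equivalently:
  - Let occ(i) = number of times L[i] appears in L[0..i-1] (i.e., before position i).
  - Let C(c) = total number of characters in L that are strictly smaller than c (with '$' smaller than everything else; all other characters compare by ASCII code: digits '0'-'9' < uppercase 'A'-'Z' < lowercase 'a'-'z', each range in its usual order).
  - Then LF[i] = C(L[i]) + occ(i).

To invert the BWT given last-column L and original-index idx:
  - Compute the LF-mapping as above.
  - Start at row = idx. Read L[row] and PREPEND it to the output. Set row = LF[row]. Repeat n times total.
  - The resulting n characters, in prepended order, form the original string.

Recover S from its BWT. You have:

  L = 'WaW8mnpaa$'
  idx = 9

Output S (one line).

LF mapping: 2 4 3 1 7 8 9 5 6 0
Walk LF starting at row 9, prepending L[row]:
  step 1: row=9, L[9]='$', prepend. Next row=LF[9]=0
  step 2: row=0, L[0]='W', prepend. Next row=LF[0]=2
  step 3: row=2, L[2]='W', prepend. Next row=LF[2]=3
  step 4: row=3, L[3]='8', prepend. Next row=LF[3]=1
  step 5: row=1, L[1]='a', prepend. Next row=LF[1]=4
  step 6: row=4, L[4]='m', prepend. Next row=LF[4]=7
  step 7: row=7, L[7]='a', prepend. Next row=LF[7]=5
  step 8: row=5, L[5]='n', prepend. Next row=LF[5]=8
  step 9: row=8, L[8]='a', prepend. Next row=LF[8]=6
  step 10: row=6, L[6]='p', prepend. Next row=LF[6]=9
Reversed output: panama8WW$

Answer: panama8WW$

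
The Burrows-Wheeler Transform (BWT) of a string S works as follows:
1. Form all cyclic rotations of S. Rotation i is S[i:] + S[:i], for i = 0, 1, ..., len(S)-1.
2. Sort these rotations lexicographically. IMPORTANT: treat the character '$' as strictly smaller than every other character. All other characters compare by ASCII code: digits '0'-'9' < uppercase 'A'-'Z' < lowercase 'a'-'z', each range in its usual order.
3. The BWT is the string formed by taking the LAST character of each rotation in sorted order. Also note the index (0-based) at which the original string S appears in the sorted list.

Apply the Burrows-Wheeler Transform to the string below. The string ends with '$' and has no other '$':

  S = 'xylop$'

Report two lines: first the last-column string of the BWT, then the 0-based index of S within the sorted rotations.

All 6 rotations (rotation i = S[i:]+S[:i]):
  rot[0] = xylop$
  rot[1] = ylop$x
  rot[2] = lop$xy
  rot[3] = op$xyl
  rot[4] = p$xylo
  rot[5] = $xylop
Sorted (with $ < everything):
  sorted[0] = $xylop  (last char: 'p')
  sorted[1] = lop$xy  (last char: 'y')
  sorted[2] = op$xyl  (last char: 'l')
  sorted[3] = p$xylo  (last char: 'o')
  sorted[4] = xylop$  (last char: '$')
  sorted[5] = ylop$x  (last char: 'x')
Last column: pylo$x
Original string S is at sorted index 4

Answer: pylo$x
4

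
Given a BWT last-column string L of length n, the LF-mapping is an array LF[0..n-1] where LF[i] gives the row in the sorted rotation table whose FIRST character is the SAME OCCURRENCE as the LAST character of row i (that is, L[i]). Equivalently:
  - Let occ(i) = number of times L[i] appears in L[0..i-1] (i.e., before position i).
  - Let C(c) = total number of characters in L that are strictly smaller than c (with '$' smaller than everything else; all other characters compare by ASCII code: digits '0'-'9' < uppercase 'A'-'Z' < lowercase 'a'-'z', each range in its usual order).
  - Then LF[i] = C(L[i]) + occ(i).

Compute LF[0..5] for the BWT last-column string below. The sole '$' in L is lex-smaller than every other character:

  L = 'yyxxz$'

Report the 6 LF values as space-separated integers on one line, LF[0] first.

Answer: 3 4 1 2 5 0

Derivation:
Char counts: '$':1, 'x':2, 'y':2, 'z':1
C (first-col start): C('$')=0, C('x')=1, C('y')=3, C('z')=5
L[0]='y': occ=0, LF[0]=C('y')+0=3+0=3
L[1]='y': occ=1, LF[1]=C('y')+1=3+1=4
L[2]='x': occ=0, LF[2]=C('x')+0=1+0=1
L[3]='x': occ=1, LF[3]=C('x')+1=1+1=2
L[4]='z': occ=0, LF[4]=C('z')+0=5+0=5
L[5]='$': occ=0, LF[5]=C('$')+0=0+0=0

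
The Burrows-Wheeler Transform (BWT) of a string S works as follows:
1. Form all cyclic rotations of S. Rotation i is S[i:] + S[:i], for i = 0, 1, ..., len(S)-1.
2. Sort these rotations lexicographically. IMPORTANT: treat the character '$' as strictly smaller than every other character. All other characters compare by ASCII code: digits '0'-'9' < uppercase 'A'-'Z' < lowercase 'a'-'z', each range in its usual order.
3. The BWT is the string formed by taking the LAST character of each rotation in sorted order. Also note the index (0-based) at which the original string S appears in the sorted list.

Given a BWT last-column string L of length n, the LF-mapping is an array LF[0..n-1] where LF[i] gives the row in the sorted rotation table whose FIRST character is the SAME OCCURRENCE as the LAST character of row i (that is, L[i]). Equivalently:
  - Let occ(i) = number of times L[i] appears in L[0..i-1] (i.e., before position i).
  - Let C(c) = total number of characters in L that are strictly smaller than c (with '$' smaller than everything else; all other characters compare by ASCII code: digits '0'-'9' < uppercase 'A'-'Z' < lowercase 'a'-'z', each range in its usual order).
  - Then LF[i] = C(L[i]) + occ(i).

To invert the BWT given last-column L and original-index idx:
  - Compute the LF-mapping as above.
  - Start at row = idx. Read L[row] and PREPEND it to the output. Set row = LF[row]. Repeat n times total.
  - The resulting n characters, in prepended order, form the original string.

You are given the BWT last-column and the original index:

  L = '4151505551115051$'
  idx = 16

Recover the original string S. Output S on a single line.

LF mapping: 9 3 10 4 11 1 12 13 14 5 6 7 15 2 16 8 0
Walk LF starting at row 16, prepending L[row]:
  step 1: row=16, L[16]='$', prepend. Next row=LF[16]=0
  step 2: row=0, L[0]='4', prepend. Next row=LF[0]=9
  step 3: row=9, L[9]='1', prepend. Next row=LF[9]=5
  step 4: row=5, L[5]='0', prepend. Next row=LF[5]=1
  step 5: row=1, L[1]='1', prepend. Next row=LF[1]=3
  step 6: row=3, L[3]='1', prepend. Next row=LF[3]=4
  step 7: row=4, L[4]='5', prepend. Next row=LF[4]=11
  step 8: row=11, L[11]='1', prepend. Next row=LF[11]=7
  step 9: row=7, L[7]='5', prepend. Next row=LF[7]=13
  step 10: row=13, L[13]='0', prepend. Next row=LF[13]=2
  step 11: row=2, L[2]='5', prepend. Next row=LF[2]=10
  step 12: row=10, L[10]='1', prepend. Next row=LF[10]=6
  step 13: row=6, L[6]='5', prepend. Next row=LF[6]=12
  step 14: row=12, L[12]='5', prepend. Next row=LF[12]=15
  step 15: row=15, L[15]='1', prepend. Next row=LF[15]=8
  step 16: row=8, L[8]='5', prepend. Next row=LF[8]=14
  step 17: row=14, L[14]='5', prepend. Next row=LF[14]=16
Reversed output: 5515515051511014$

Answer: 5515515051511014$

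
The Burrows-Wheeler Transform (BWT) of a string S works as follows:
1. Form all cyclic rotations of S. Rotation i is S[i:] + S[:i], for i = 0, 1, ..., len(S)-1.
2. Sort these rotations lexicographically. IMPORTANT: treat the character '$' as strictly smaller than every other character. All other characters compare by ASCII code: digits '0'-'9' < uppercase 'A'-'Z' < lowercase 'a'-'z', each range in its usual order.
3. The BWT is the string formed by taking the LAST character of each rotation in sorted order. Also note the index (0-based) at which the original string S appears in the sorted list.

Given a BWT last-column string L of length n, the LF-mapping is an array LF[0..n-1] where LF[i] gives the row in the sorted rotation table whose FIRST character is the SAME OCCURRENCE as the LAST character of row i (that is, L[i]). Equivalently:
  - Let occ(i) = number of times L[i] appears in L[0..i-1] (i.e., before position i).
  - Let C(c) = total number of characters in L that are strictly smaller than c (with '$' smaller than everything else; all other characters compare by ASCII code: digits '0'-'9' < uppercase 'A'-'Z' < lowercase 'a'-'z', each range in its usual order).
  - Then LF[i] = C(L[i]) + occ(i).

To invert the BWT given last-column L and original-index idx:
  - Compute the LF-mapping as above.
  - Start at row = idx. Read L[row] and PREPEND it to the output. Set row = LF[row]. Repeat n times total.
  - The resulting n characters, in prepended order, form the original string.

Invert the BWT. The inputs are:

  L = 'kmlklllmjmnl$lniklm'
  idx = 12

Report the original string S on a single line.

Answer: lnllmimlljlkmnmlkk$

Derivation:
LF mapping: 3 13 6 4 7 8 9 14 2 15 17 10 0 11 18 1 5 12 16
Walk LF starting at row 12, prepending L[row]:
  step 1: row=12, L[12]='$', prepend. Next row=LF[12]=0
  step 2: row=0, L[0]='k', prepend. Next row=LF[0]=3
  step 3: row=3, L[3]='k', prepend. Next row=LF[3]=4
  step 4: row=4, L[4]='l', prepend. Next row=LF[4]=7
  step 5: row=7, L[7]='m', prepend. Next row=LF[7]=14
  step 6: row=14, L[14]='n', prepend. Next row=LF[14]=18
  step 7: row=18, L[18]='m', prepend. Next row=LF[18]=16
  step 8: row=16, L[16]='k', prepend. Next row=LF[16]=5
  step 9: row=5, L[5]='l', prepend. Next row=LF[5]=8
  step 10: row=8, L[8]='j', prepend. Next row=LF[8]=2
  step 11: row=2, L[2]='l', prepend. Next row=LF[2]=6
  step 12: row=6, L[6]='l', prepend. Next row=LF[6]=9
  step 13: row=9, L[9]='m', prepend. Next row=LF[9]=15
  step 14: row=15, L[15]='i', prepend. Next row=LF[15]=1
  step 15: row=1, L[1]='m', prepend. Next row=LF[1]=13
  step 16: row=13, L[13]='l', prepend. Next row=LF[13]=11
  step 17: row=11, L[11]='l', prepend. Next row=LF[11]=10
  step 18: row=10, L[10]='n', prepend. Next row=LF[10]=17
  step 19: row=17, L[17]='l', prepend. Next row=LF[17]=12
Reversed output: lnllmimlljlkmnmlkk$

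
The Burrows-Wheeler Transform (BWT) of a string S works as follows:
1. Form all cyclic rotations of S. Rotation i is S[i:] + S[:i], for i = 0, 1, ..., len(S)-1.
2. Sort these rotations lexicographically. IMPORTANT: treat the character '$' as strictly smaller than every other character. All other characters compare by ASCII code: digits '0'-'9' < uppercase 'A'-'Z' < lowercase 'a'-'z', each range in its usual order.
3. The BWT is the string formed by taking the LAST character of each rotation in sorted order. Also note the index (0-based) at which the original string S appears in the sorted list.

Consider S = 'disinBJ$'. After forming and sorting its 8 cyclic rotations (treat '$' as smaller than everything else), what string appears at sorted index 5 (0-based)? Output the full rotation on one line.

Answer: isinBJ$d

Derivation:
All 8 rotations (rotation i = S[i:]+S[:i]):
  rot[0] = disinBJ$
  rot[1] = isinBJ$d
  rot[2] = sinBJ$di
  rot[3] = inBJ$dis
  rot[4] = nBJ$disi
  rot[5] = BJ$disin
  rot[6] = J$disinB
  rot[7] = $disinBJ
Sorted (with $ < everything):
  sorted[0] = $disinBJ
  sorted[1] = BJ$disin
  sorted[2] = J$disinB
  sorted[3] = disinBJ$
  sorted[4] = inBJ$dis
  sorted[5] = isinBJ$d
  sorted[6] = nBJ$disi
  sorted[7] = sinBJ$di
sorted[5] = isinBJ$d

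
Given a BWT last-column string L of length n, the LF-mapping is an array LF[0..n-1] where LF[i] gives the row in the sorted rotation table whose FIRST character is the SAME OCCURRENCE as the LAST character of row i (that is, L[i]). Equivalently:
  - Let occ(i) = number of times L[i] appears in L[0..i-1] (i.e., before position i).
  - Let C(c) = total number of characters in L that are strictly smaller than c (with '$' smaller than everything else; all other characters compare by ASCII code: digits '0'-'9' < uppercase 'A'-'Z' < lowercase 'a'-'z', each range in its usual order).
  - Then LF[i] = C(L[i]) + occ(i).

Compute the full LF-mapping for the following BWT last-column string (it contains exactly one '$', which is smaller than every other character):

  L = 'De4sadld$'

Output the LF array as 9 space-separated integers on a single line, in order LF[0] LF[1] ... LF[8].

Char counts: '$':1, '4':1, 'D':1, 'a':1, 'd':2, 'e':1, 'l':1, 's':1
C (first-col start): C('$')=0, C('4')=1, C('D')=2, C('a')=3, C('d')=4, C('e')=6, C('l')=7, C('s')=8
L[0]='D': occ=0, LF[0]=C('D')+0=2+0=2
L[1]='e': occ=0, LF[1]=C('e')+0=6+0=6
L[2]='4': occ=0, LF[2]=C('4')+0=1+0=1
L[3]='s': occ=0, LF[3]=C('s')+0=8+0=8
L[4]='a': occ=0, LF[4]=C('a')+0=3+0=3
L[5]='d': occ=0, LF[5]=C('d')+0=4+0=4
L[6]='l': occ=0, LF[6]=C('l')+0=7+0=7
L[7]='d': occ=1, LF[7]=C('d')+1=4+1=5
L[8]='$': occ=0, LF[8]=C('$')+0=0+0=0

Answer: 2 6 1 8 3 4 7 5 0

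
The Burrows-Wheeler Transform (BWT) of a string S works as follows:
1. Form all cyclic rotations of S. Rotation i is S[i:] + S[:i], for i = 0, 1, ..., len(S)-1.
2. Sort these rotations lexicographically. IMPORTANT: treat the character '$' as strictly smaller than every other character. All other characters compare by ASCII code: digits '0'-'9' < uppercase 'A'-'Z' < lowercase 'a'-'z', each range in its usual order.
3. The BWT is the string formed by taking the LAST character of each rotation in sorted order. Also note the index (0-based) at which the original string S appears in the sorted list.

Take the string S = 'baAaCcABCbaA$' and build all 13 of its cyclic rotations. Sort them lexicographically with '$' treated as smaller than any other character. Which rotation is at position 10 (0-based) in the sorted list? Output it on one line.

Answer: baA$baAaCcABC

Derivation:
All 13 rotations (rotation i = S[i:]+S[:i]):
  rot[0] = baAaCcABCbaA$
  rot[1] = aAaCcABCbaA$b
  rot[2] = AaCcABCbaA$ba
  rot[3] = aCcABCbaA$baA
  rot[4] = CcABCbaA$baAa
  rot[5] = cABCbaA$baAaC
  rot[6] = ABCbaA$baAaCc
  rot[7] = BCbaA$baAaCcA
  rot[8] = CbaA$baAaCcAB
  rot[9] = baA$baAaCcABC
  rot[10] = aA$baAaCcABCb
  rot[11] = A$baAaCcABCba
  rot[12] = $baAaCcABCbaA
Sorted (with $ < everything):
  sorted[0] = $baAaCcABCbaA
  sorted[1] = A$baAaCcABCba
  sorted[2] = ABCbaA$baAaCc
  sorted[3] = AaCcABCbaA$ba
  sorted[4] = BCbaA$baAaCcA
  sorted[5] = CbaA$baAaCcAB
  sorted[6] = CcABCbaA$baAa
  sorted[7] = aA$baAaCcABCb
  sorted[8] = aAaCcABCbaA$b
  sorted[9] = aCcABCbaA$baA
  sorted[10] = baA$baAaCcABC
  sorted[11] = baAaCcABCbaA$
  sorted[12] = cABCbaA$baAaC
sorted[10] = baA$baAaCcABC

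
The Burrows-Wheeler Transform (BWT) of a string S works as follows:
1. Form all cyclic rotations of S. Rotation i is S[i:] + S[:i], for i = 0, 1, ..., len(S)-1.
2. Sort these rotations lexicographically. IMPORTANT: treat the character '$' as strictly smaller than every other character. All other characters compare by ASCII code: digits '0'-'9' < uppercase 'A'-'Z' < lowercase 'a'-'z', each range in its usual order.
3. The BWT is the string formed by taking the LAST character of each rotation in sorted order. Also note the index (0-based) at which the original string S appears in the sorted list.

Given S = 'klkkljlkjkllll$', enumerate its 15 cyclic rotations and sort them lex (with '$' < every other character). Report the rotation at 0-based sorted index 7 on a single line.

All 15 rotations (rotation i = S[i:]+S[:i]):
  rot[0] = klkkljlkjkllll$
  rot[1] = lkkljlkjkllll$k
  rot[2] = kkljlkjkllll$kl
  rot[3] = kljlkjkllll$klk
  rot[4] = ljlkjkllll$klkk
  rot[5] = jlkjkllll$klkkl
  rot[6] = lkjkllll$klkklj
  rot[7] = kjkllll$klkkljl
  rot[8] = jkllll$klkkljlk
  rot[9] = kllll$klkkljlkj
  rot[10] = llll$klkkljlkjk
  rot[11] = lll$klkkljlkjkl
  rot[12] = ll$klkkljlkjkll
  rot[13] = l$klkkljlkjklll
  rot[14] = $klkkljlkjkllll
Sorted (with $ < everything):
  sorted[0] = $klkkljlkjkllll
  sorted[1] = jkllll$klkkljlk
  sorted[2] = jlkjkllll$klkkl
  sorted[3] = kjkllll$klkkljl
  sorted[4] = kkljlkjkllll$kl
  sorted[5] = kljlkjkllll$klk
  sorted[6] = klkkljlkjkllll$
  sorted[7] = kllll$klkkljlkj
  sorted[8] = l$klkkljlkjklll
  sorted[9] = ljlkjkllll$klkk
  sorted[10] = lkjkllll$klkklj
  sorted[11] = lkkljlkjkllll$k
  sorted[12] = ll$klkkljlkjkll
  sorted[13] = lll$klkkljlkjkl
  sorted[14] = llll$klkkljlkjk
sorted[7] = kllll$klkkljlkj

Answer: kllll$klkkljlkj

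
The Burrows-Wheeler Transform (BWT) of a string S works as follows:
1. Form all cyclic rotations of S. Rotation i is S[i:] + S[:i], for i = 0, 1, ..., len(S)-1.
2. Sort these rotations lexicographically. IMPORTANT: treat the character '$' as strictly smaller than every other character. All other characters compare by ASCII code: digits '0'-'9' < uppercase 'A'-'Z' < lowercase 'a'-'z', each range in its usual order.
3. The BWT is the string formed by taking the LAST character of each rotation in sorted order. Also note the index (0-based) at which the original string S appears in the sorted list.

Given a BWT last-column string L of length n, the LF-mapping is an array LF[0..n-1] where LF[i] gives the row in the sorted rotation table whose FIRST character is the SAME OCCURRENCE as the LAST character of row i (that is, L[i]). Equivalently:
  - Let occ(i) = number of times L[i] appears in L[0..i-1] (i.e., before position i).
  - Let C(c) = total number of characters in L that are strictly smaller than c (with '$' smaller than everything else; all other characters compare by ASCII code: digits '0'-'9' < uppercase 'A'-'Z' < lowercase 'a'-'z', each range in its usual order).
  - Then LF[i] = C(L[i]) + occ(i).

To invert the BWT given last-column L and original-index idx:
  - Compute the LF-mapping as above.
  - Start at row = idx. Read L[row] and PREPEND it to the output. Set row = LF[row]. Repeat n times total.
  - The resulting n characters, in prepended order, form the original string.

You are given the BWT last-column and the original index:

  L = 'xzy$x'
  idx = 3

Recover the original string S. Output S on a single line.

LF mapping: 1 4 3 0 2
Walk LF starting at row 3, prepending L[row]:
  step 1: row=3, L[3]='$', prepend. Next row=LF[3]=0
  step 2: row=0, L[0]='x', prepend. Next row=LF[0]=1
  step 3: row=1, L[1]='z', prepend. Next row=LF[1]=4
  step 4: row=4, L[4]='x', prepend. Next row=LF[4]=2
  step 5: row=2, L[2]='y', prepend. Next row=LF[2]=3
Reversed output: yxzx$

Answer: yxzx$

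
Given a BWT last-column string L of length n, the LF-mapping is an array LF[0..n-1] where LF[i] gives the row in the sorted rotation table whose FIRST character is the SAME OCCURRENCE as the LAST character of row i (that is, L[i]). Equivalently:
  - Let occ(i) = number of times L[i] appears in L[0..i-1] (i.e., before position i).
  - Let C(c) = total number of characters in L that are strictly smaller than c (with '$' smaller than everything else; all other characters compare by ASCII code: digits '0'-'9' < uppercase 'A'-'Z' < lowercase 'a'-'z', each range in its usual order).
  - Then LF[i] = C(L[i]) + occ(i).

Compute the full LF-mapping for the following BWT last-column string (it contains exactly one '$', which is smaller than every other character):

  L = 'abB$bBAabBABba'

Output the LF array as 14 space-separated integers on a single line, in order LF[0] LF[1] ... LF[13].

Answer: 7 10 3 0 11 4 1 8 12 5 2 6 13 9

Derivation:
Char counts: '$':1, 'A':2, 'B':4, 'a':3, 'b':4
C (first-col start): C('$')=0, C('A')=1, C('B')=3, C('a')=7, C('b')=10
L[0]='a': occ=0, LF[0]=C('a')+0=7+0=7
L[1]='b': occ=0, LF[1]=C('b')+0=10+0=10
L[2]='B': occ=0, LF[2]=C('B')+0=3+0=3
L[3]='$': occ=0, LF[3]=C('$')+0=0+0=0
L[4]='b': occ=1, LF[4]=C('b')+1=10+1=11
L[5]='B': occ=1, LF[5]=C('B')+1=3+1=4
L[6]='A': occ=0, LF[6]=C('A')+0=1+0=1
L[7]='a': occ=1, LF[7]=C('a')+1=7+1=8
L[8]='b': occ=2, LF[8]=C('b')+2=10+2=12
L[9]='B': occ=2, LF[9]=C('B')+2=3+2=5
L[10]='A': occ=1, LF[10]=C('A')+1=1+1=2
L[11]='B': occ=3, LF[11]=C('B')+3=3+3=6
L[12]='b': occ=3, LF[12]=C('b')+3=10+3=13
L[13]='a': occ=2, LF[13]=C('a')+2=7+2=9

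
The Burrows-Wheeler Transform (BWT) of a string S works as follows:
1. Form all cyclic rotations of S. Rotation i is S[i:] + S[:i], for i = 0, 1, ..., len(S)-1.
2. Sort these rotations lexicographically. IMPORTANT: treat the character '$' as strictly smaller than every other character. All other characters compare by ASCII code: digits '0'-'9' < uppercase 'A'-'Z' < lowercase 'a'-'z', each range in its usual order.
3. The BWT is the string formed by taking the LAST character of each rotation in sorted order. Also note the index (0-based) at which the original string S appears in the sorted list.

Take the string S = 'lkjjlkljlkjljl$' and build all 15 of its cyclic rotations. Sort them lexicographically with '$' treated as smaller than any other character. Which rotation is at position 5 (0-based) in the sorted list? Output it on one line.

All 15 rotations (rotation i = S[i:]+S[:i]):
  rot[0] = lkjjlkljlkjljl$
  rot[1] = kjjlkljlkjljl$l
  rot[2] = jjlkljlkjljl$lk
  rot[3] = jlkljlkjljl$lkj
  rot[4] = lkljlkjljl$lkjj
  rot[5] = kljlkjljl$lkjjl
  rot[6] = ljlkjljl$lkjjlk
  rot[7] = jlkjljl$lkjjlkl
  rot[8] = lkjljl$lkjjlklj
  rot[9] = kjljl$lkjjlkljl
  rot[10] = jljl$lkjjlkljlk
  rot[11] = ljl$lkjjlkljlkj
  rot[12] = jl$lkjjlkljlkjl
  rot[13] = l$lkjjlkljlkjlj
  rot[14] = $lkjjlkljlkjljl
Sorted (with $ < everything):
  sorted[0] = $lkjjlkljlkjljl
  sorted[1] = jjlkljlkjljl$lk
  sorted[2] = jl$lkjjlkljlkjl
  sorted[3] = jljl$lkjjlkljlk
  sorted[4] = jlkjljl$lkjjlkl
  sorted[5] = jlkljlkjljl$lkj
  sorted[6] = kjjlkljlkjljl$l
  sorted[7] = kjljl$lkjjlkljl
  sorted[8] = kljlkjljl$lkjjl
  sorted[9] = l$lkjjlkljlkjlj
  sorted[10] = ljl$lkjjlkljlkj
  sorted[11] = ljlkjljl$lkjjlk
  sorted[12] = lkjjlkljlkjljl$
  sorted[13] = lkjljl$lkjjlklj
  sorted[14] = lkljlkjljl$lkjj
sorted[5] = jlkljlkjljl$lkj

Answer: jlkljlkjljl$lkj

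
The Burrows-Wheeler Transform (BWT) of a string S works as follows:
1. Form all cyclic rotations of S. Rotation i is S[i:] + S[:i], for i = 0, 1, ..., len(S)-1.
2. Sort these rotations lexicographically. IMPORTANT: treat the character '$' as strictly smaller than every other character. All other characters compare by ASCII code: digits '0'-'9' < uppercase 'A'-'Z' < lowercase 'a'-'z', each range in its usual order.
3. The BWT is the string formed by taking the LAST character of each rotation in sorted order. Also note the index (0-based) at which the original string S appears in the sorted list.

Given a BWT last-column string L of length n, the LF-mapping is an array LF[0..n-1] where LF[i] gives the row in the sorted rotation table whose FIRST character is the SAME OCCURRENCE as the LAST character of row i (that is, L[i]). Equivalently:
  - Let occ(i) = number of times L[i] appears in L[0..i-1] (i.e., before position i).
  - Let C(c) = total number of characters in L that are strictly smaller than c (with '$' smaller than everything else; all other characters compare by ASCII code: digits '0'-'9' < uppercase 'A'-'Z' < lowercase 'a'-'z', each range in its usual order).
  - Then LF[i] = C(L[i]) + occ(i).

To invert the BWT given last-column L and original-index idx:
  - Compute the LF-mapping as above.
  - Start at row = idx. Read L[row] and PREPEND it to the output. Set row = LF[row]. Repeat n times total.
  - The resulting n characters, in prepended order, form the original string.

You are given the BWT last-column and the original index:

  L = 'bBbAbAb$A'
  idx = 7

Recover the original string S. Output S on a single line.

Answer: bBAAbbAb$

Derivation:
LF mapping: 5 4 6 1 7 2 8 0 3
Walk LF starting at row 7, prepending L[row]:
  step 1: row=7, L[7]='$', prepend. Next row=LF[7]=0
  step 2: row=0, L[0]='b', prepend. Next row=LF[0]=5
  step 3: row=5, L[5]='A', prepend. Next row=LF[5]=2
  step 4: row=2, L[2]='b', prepend. Next row=LF[2]=6
  step 5: row=6, L[6]='b', prepend. Next row=LF[6]=8
  step 6: row=8, L[8]='A', prepend. Next row=LF[8]=3
  step 7: row=3, L[3]='A', prepend. Next row=LF[3]=1
  step 8: row=1, L[1]='B', prepend. Next row=LF[1]=4
  step 9: row=4, L[4]='b', prepend. Next row=LF[4]=7
Reversed output: bBAAbbAb$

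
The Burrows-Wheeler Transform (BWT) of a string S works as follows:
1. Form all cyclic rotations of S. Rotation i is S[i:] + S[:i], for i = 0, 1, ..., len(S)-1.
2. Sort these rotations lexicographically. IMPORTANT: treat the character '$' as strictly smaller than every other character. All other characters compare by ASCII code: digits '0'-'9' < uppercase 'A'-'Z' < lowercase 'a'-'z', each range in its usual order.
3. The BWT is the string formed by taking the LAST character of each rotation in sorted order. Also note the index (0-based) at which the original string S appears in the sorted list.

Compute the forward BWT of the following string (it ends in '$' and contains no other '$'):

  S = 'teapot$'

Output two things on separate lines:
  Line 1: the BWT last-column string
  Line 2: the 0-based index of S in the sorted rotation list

Answer: tetpao$
6

Derivation:
All 7 rotations (rotation i = S[i:]+S[:i]):
  rot[0] = teapot$
  rot[1] = eapot$t
  rot[2] = apot$te
  rot[3] = pot$tea
  rot[4] = ot$teap
  rot[5] = t$teapo
  rot[6] = $teapot
Sorted (with $ < everything):
  sorted[0] = $teapot  (last char: 't')
  sorted[1] = apot$te  (last char: 'e')
  sorted[2] = eapot$t  (last char: 't')
  sorted[3] = ot$teap  (last char: 'p')
  sorted[4] = pot$tea  (last char: 'a')
  sorted[5] = t$teapo  (last char: 'o')
  sorted[6] = teapot$  (last char: '$')
Last column: tetpao$
Original string S is at sorted index 6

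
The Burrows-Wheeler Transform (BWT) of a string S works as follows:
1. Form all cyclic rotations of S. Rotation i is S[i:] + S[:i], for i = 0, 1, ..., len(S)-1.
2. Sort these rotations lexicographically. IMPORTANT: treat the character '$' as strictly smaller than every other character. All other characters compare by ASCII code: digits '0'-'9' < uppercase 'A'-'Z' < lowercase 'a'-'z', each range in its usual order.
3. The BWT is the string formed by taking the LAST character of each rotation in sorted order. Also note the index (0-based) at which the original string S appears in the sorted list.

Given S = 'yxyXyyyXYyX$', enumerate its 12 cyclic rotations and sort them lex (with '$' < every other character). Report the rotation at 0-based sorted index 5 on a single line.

All 12 rotations (rotation i = S[i:]+S[:i]):
  rot[0] = yxyXyyyXYyX$
  rot[1] = xyXyyyXYyX$y
  rot[2] = yXyyyXYyX$yx
  rot[3] = XyyyXYyX$yxy
  rot[4] = yyyXYyX$yxyX
  rot[5] = yyXYyX$yxyXy
  rot[6] = yXYyX$yxyXyy
  rot[7] = XYyX$yxyXyyy
  rot[8] = YyX$yxyXyyyX
  rot[9] = yX$yxyXyyyXY
  rot[10] = X$yxyXyyyXYy
  rot[11] = $yxyXyyyXYyX
Sorted (with $ < everything):
  sorted[0] = $yxyXyyyXYyX
  sorted[1] = X$yxyXyyyXYy
  sorted[2] = XYyX$yxyXyyy
  sorted[3] = XyyyXYyX$yxy
  sorted[4] = YyX$yxyXyyyX
  sorted[5] = xyXyyyXYyX$y
  sorted[6] = yX$yxyXyyyXY
  sorted[7] = yXYyX$yxyXyy
  sorted[8] = yXyyyXYyX$yx
  sorted[9] = yxyXyyyXYyX$
  sorted[10] = yyXYyX$yxyXy
  sorted[11] = yyyXYyX$yxyX
sorted[5] = xyXyyyXYyX$y

Answer: xyXyyyXYyX$y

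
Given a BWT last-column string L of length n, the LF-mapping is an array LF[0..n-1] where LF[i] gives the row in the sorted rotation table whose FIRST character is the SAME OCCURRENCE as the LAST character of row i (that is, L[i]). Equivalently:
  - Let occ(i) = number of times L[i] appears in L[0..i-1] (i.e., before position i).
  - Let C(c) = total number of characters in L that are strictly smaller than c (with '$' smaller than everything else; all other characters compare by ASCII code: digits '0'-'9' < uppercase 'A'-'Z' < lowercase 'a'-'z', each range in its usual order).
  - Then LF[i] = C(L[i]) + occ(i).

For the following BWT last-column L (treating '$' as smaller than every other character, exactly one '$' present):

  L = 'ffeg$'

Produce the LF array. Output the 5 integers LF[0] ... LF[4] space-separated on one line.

Answer: 2 3 1 4 0

Derivation:
Char counts: '$':1, 'e':1, 'f':2, 'g':1
C (first-col start): C('$')=0, C('e')=1, C('f')=2, C('g')=4
L[0]='f': occ=0, LF[0]=C('f')+0=2+0=2
L[1]='f': occ=1, LF[1]=C('f')+1=2+1=3
L[2]='e': occ=0, LF[2]=C('e')+0=1+0=1
L[3]='g': occ=0, LF[3]=C('g')+0=4+0=4
L[4]='$': occ=0, LF[4]=C('$')+0=0+0=0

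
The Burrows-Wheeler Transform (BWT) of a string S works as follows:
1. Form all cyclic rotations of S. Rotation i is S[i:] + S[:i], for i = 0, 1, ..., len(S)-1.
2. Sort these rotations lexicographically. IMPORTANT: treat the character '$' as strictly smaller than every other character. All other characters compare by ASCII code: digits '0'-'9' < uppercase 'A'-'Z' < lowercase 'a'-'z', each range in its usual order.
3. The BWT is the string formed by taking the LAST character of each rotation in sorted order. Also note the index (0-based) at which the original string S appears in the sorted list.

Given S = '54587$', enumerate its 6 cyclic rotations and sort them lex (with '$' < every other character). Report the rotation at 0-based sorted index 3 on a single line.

All 6 rotations (rotation i = S[i:]+S[:i]):
  rot[0] = 54587$
  rot[1] = 4587$5
  rot[2] = 587$54
  rot[3] = 87$545
  rot[4] = 7$5458
  rot[5] = $54587
Sorted (with $ < everything):
  sorted[0] = $54587
  sorted[1] = 4587$5
  sorted[2] = 54587$
  sorted[3] = 587$54
  sorted[4] = 7$5458
  sorted[5] = 87$545
sorted[3] = 587$54

Answer: 587$54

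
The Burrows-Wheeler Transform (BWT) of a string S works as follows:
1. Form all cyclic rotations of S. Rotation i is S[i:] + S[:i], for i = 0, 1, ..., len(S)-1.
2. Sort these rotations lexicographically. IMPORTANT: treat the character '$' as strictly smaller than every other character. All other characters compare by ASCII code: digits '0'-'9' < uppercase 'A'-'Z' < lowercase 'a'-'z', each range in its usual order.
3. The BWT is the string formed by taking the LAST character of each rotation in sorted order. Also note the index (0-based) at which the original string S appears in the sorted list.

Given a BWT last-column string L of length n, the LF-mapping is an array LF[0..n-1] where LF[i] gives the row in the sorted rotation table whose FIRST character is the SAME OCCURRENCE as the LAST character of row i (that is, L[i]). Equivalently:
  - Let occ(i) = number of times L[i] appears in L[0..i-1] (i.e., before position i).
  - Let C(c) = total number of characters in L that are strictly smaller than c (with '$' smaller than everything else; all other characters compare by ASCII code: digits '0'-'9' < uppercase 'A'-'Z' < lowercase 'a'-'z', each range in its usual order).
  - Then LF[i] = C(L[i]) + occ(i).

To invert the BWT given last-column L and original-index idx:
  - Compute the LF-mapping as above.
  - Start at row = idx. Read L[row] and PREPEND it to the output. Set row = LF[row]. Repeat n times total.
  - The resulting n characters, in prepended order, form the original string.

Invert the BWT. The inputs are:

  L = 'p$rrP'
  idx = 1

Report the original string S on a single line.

Answer: Prrp$

Derivation:
LF mapping: 2 0 3 4 1
Walk LF starting at row 1, prepending L[row]:
  step 1: row=1, L[1]='$', prepend. Next row=LF[1]=0
  step 2: row=0, L[0]='p', prepend. Next row=LF[0]=2
  step 3: row=2, L[2]='r', prepend. Next row=LF[2]=3
  step 4: row=3, L[3]='r', prepend. Next row=LF[3]=4
  step 5: row=4, L[4]='P', prepend. Next row=LF[4]=1
Reversed output: Prrp$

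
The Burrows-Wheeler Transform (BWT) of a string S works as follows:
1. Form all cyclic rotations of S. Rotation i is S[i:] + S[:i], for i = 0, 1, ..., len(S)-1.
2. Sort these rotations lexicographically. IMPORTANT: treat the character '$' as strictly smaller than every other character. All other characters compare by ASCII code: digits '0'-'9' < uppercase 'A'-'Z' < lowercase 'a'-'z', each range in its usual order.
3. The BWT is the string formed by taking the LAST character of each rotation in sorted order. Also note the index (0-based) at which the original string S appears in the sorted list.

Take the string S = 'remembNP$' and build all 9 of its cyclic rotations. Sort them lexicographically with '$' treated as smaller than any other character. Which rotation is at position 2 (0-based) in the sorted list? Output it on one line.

All 9 rotations (rotation i = S[i:]+S[:i]):
  rot[0] = remembNP$
  rot[1] = emembNP$r
  rot[2] = membNP$re
  rot[3] = embNP$rem
  rot[4] = mbNP$reme
  rot[5] = bNP$remem
  rot[6] = NP$rememb
  rot[7] = P$remembN
  rot[8] = $remembNP
Sorted (with $ < everything):
  sorted[0] = $remembNP
  sorted[1] = NP$rememb
  sorted[2] = P$remembN
  sorted[3] = bNP$remem
  sorted[4] = embNP$rem
  sorted[5] = emembNP$r
  sorted[6] = mbNP$reme
  sorted[7] = membNP$re
  sorted[8] = remembNP$
sorted[2] = P$remembN

Answer: P$remembN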